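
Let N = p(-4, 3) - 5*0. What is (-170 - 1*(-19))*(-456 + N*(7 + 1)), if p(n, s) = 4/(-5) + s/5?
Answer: 345488/5 ≈ 69098.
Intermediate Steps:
p(n, s) = -⅘ + s/5 (p(n, s) = 4*(-⅕) + s*(⅕) = -⅘ + s/5)
N = -⅕ (N = (-⅘ + (⅕)*3) - 5*0 = (-⅘ + ⅗) - 1*0 = -⅕ + 0 = -⅕ ≈ -0.20000)
(-170 - 1*(-19))*(-456 + N*(7 + 1)) = (-170 - 1*(-19))*(-456 - (7 + 1)/5) = (-170 + 19)*(-456 - ⅕*8) = -151*(-456 - 8/5) = -151*(-2288/5) = 345488/5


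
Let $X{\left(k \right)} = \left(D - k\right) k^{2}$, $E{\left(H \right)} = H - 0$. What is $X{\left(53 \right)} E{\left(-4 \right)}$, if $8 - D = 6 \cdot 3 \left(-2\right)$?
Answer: $101124$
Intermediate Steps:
$D = 44$ ($D = 8 - 6 \cdot 3 \left(-2\right) = 8 - 18 \left(-2\right) = 8 - -36 = 8 + 36 = 44$)
$E{\left(H \right)} = H$ ($E{\left(H \right)} = H + 0 = H$)
$X{\left(k \right)} = k^{2} \left(44 - k\right)$ ($X{\left(k \right)} = \left(44 - k\right) k^{2} = k^{2} \left(44 - k\right)$)
$X{\left(53 \right)} E{\left(-4 \right)} = 53^{2} \left(44 - 53\right) \left(-4\right) = 2809 \left(44 - 53\right) \left(-4\right) = 2809 \left(-9\right) \left(-4\right) = \left(-25281\right) \left(-4\right) = 101124$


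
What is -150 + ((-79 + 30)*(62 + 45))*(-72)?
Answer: 377346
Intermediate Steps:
-150 + ((-79 + 30)*(62 + 45))*(-72) = -150 - 49*107*(-72) = -150 - 5243*(-72) = -150 + 377496 = 377346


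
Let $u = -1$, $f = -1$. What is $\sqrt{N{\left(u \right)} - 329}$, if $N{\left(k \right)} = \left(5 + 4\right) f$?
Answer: $13 i \sqrt{2} \approx 18.385 i$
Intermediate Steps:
$N{\left(k \right)} = -9$ ($N{\left(k \right)} = \left(5 + 4\right) \left(-1\right) = 9 \left(-1\right) = -9$)
$\sqrt{N{\left(u \right)} - 329} = \sqrt{-9 - 329} = \sqrt{-338} = 13 i \sqrt{2}$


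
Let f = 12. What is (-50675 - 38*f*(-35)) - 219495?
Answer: -254210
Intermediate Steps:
(-50675 - 38*f*(-35)) - 219495 = (-50675 - 38*12*(-35)) - 219495 = (-50675 - 456*(-35)) - 219495 = (-50675 + 15960) - 219495 = -34715 - 219495 = -254210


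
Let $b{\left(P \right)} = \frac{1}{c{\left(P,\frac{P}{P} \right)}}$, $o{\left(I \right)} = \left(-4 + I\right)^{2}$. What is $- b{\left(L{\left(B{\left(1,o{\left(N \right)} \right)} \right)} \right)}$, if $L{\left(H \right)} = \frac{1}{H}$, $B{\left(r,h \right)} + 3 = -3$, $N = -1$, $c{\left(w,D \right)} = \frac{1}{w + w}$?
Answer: $\frac{1}{3} \approx 0.33333$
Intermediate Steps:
$c{\left(w,D \right)} = \frac{1}{2 w}$
$B{\left(r,h \right)} = -6$ ($B{\left(r,h \right)} = -3 - 3 = -6$)
$b{\left(P \right)} = 2 P$ ($b{\left(P \right)} = \frac{1}{\frac{1}{2} \frac{1}{P}} = 2 P$)
$- b{\left(L{\left(B{\left(1,o{\left(N \right)} \right)} \right)} \right)} = - \frac{2}{-6} = - \frac{2 \left(-1\right)}{6} = \left(-1\right) \left(- \frac{1}{3}\right) = \frac{1}{3}$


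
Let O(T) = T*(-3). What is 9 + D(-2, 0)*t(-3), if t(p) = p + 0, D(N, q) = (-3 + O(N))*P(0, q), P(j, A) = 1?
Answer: 0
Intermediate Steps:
O(T) = -3*T
D(N, q) = -3 - 3*N (D(N, q) = (-3 - 3*N)*1 = -3 - 3*N)
t(p) = p
9 + D(-2, 0)*t(-3) = 9 + (-3 - 3*(-2))*(-3) = 9 + (-3 + 6)*(-3) = 9 + 3*(-3) = 9 - 9 = 0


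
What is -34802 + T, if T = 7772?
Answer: -27030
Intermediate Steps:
-34802 + T = -34802 + 7772 = -27030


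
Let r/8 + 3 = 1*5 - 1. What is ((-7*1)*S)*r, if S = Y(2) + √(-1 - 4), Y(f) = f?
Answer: -112 - 56*I*√5 ≈ -112.0 - 125.22*I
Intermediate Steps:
r = 8 (r = -24 + 8*(1*5 - 1) = -24 + 8*(5 - 1) = -24 + 8*4 = -24 + 32 = 8)
S = 2 + I*√5 (S = 2 + √(-1 - 4) = 2 + √(-5) = 2 + I*√5 ≈ 2.0 + 2.2361*I)
((-7*1)*S)*r = ((-7*1)*(2 + I*√5))*8 = -7*(2 + I*√5)*8 = (-14 - 7*I*√5)*8 = -112 - 56*I*√5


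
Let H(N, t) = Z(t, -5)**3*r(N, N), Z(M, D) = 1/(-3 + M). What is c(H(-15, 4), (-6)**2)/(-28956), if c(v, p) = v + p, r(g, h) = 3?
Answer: -13/9652 ≈ -0.0013469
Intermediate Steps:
H(N, t) = 3/(-3 + t)**3 (H(N, t) = (1/(-3 + t))**3*3 = 3/(-3 + t)**3)
c(v, p) = p + v
c(H(-15, 4), (-6)**2)/(-28956) = ((-6)**2 + 3/(-3 + 4)**3)/(-28956) = (36 + 3/1**3)*(-1/28956) = (36 + 3*1)*(-1/28956) = (36 + 3)*(-1/28956) = 39*(-1/28956) = -13/9652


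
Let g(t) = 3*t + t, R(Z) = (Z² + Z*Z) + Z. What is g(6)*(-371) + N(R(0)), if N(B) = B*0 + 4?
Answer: -8900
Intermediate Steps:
R(Z) = Z + 2*Z² (R(Z) = (Z² + Z²) + Z = 2*Z² + Z = Z + 2*Z²)
N(B) = 4 (N(B) = 0 + 4 = 4)
g(t) = 4*t
g(6)*(-371) + N(R(0)) = (4*6)*(-371) + 4 = 24*(-371) + 4 = -8904 + 4 = -8900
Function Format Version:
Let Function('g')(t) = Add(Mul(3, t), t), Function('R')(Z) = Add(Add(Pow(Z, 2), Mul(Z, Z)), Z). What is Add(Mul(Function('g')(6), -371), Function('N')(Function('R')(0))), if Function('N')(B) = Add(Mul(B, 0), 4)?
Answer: -8900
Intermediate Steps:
Function('R')(Z) = Add(Z, Mul(2, Pow(Z, 2))) (Function('R')(Z) = Add(Add(Pow(Z, 2), Pow(Z, 2)), Z) = Add(Mul(2, Pow(Z, 2)), Z) = Add(Z, Mul(2, Pow(Z, 2))))
Function('N')(B) = 4 (Function('N')(B) = Add(0, 4) = 4)
Function('g')(t) = Mul(4, t)
Add(Mul(Function('g')(6), -371), Function('N')(Function('R')(0))) = Add(Mul(Mul(4, 6), -371), 4) = Add(Mul(24, -371), 4) = Add(-8904, 4) = -8900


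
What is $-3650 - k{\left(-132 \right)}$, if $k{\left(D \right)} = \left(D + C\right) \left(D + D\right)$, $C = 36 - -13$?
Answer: $-25562$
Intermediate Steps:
$C = 49$ ($C = 36 + 13 = 49$)
$k{\left(D \right)} = 2 D \left(49 + D\right)$ ($k{\left(D \right)} = \left(D + 49\right) \left(D + D\right) = \left(49 + D\right) 2 D = 2 D \left(49 + D\right)$)
$-3650 - k{\left(-132 \right)} = -3650 - 2 \left(-132\right) \left(49 - 132\right) = -3650 - 2 \left(-132\right) \left(-83\right) = -3650 - 21912 = -25562$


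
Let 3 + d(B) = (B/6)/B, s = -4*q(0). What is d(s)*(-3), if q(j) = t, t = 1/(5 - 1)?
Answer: 17/2 ≈ 8.5000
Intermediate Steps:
t = ¼ (t = 1/4 = ¼ ≈ 0.25000)
q(j) = ¼
s = -1 (s = -4*¼ = -1)
d(B) = -17/6 (d(B) = -3 + (B/6)/B = -3 + ⅙ = -17/6)
d(s)*(-3) = -17/6*(-3) = 17/2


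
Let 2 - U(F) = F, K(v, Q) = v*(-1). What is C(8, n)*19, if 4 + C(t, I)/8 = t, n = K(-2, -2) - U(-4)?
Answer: 608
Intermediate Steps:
K(v, Q) = -v
U(F) = 2 - F
n = -4 (n = -1*(-2) - (2 - 1*(-4)) = 2 - (2 + 4) = 2 - 1*6 = 2 - 6 = -4)
C(t, I) = -32 + 8*t
C(8, n)*19 = (-32 + 8*8)*19 = (-32 + 64)*19 = 32*19 = 608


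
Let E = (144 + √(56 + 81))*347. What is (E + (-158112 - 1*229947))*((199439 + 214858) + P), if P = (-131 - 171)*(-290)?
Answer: -169680096807 + 174151319*√137 ≈ -1.6764e+11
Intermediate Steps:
P = 87580 (P = -302*(-290) = 87580)
E = 49968 + 347*√137 (E = (144 + √137)*347 = 49968 + 347*√137 ≈ 54030.)
(E + (-158112 - 1*229947))*((199439 + 214858) + P) = ((49968 + 347*√137) + (-158112 - 1*229947))*((199439 + 214858) + 87580) = ((49968 + 347*√137) + (-158112 - 229947))*(414297 + 87580) = ((49968 + 347*√137) - 388059)*501877 = (-338091 + 347*√137)*501877 = -169680096807 + 174151319*√137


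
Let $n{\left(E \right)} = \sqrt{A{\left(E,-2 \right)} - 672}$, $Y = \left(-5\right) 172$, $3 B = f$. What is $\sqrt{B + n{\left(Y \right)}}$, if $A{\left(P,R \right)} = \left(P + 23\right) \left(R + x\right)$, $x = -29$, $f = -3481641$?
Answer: $\sqrt{-1160547 + 5 \sqrt{1011}} \approx 1077.2 i$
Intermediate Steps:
$B = -1160547$ ($B = \frac{1}{3} \left(-3481641\right) = -1160547$)
$Y = -860$
$A{\left(P,R \right)} = \left(-29 + R\right) \left(23 + P\right)$ ($A{\left(P,R \right)} = \left(P + 23\right) \left(R - 29\right) = \left(23 + P\right) \left(-29 + R\right) = \left(-29 + R\right) \left(23 + P\right)$)
$n{\left(E \right)} = \sqrt{-1385 - 31 E}$ ($n{\left(E \right)} = \sqrt{\left(-667 - 29 E + 23 \left(-2\right) + E \left(-2\right)\right) - 672} = \sqrt{\left(-667 - 29 E - 46 - 2 E\right) - 672} = \sqrt{\left(-713 - 31 E\right) - 672} = \sqrt{-1385 - 31 E}$)
$\sqrt{B + n{\left(Y \right)}} = \sqrt{-1160547 + \sqrt{-1385 - -26660}} = \sqrt{-1160547 + \sqrt{-1385 + 26660}} = \sqrt{-1160547 + \sqrt{25275}} = \sqrt{-1160547 + 5 \sqrt{1011}}$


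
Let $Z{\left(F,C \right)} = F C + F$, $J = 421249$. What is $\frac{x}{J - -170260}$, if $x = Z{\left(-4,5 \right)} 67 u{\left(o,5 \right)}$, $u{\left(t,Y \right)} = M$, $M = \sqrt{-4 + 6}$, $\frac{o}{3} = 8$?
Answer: $- \frac{1608 \sqrt{2}}{591509} \approx -0.0038445$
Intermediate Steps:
$o = 24$ ($o = 3 \cdot 8 = 24$)
$M = \sqrt{2} \approx 1.4142$
$u{\left(t,Y \right)} = \sqrt{2}$
$Z{\left(F,C \right)} = F + C F$ ($Z{\left(F,C \right)} = C F + F = F + C F$)
$x = - 1608 \sqrt{2}$ ($x = - 4 \left(1 + 5\right) 67 \sqrt{2} = \left(-4\right) 6 \cdot 67 \sqrt{2} = \left(-24\right) 67 \sqrt{2} = - 1608 \sqrt{2} \approx -2274.1$)
$\frac{x}{J - -170260} = \frac{\left(-1608\right) \sqrt{2}}{421249 - -170260} = \frac{\left(-1608\right) \sqrt{2}}{421249 + 170260} = \frac{\left(-1608\right) \sqrt{2}}{591509} = - 1608 \sqrt{2} \cdot \frac{1}{591509} = - \frac{1608 \sqrt{2}}{591509}$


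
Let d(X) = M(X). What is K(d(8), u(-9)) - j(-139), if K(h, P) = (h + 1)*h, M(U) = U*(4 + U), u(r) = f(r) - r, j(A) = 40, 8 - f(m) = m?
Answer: 9272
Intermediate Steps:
f(m) = 8 - m
u(r) = 8 - 2*r (u(r) = (8 - r) - r = 8 - 2*r)
d(X) = X*(4 + X)
K(h, P) = h*(1 + h) (K(h, P) = (1 + h)*h = h*(1 + h))
K(d(8), u(-9)) - j(-139) = (8*(4 + 8))*(1 + 8*(4 + 8)) - 1*40 = (8*12)*(1 + 8*12) - 40 = 96*(1 + 96) - 40 = 96*97 - 40 = 9312 - 40 = 9272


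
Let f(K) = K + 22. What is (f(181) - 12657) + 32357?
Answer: 19903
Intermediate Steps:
f(K) = 22 + K
(f(181) - 12657) + 32357 = ((22 + 181) - 12657) + 32357 = (203 - 12657) + 32357 = -12454 + 32357 = 19903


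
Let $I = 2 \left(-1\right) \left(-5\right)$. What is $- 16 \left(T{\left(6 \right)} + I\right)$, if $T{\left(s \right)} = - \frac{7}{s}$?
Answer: $- \frac{424}{3} \approx -141.33$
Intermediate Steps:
$I = 10$ ($I = \left(-2\right) \left(-5\right) = 10$)
$- 16 \left(T{\left(6 \right)} + I\right) = - 16 \left(- \frac{7}{6} + 10\right) = \left(-16\right) \frac{53}{6} = - \frac{424}{3}$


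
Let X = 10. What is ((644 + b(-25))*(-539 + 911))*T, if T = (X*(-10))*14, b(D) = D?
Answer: -322375200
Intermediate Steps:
T = -1400 (T = (10*(-10))*14 = -100*14 = -1400)
((644 + b(-25))*(-539 + 911))*T = ((644 - 25)*(-539 + 911))*(-1400) = (619*372)*(-1400) = 230268*(-1400) = -322375200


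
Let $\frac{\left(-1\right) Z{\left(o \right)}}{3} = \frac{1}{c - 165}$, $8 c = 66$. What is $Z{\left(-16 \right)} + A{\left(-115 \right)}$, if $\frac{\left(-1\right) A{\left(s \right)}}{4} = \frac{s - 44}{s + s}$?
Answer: $- \frac{66002}{24035} \approx -2.7461$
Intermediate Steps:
$A{\left(s \right)} = - \frac{2 \left(-44 + s\right)}{s}$ ($A{\left(s \right)} = - 4 \frac{s - 44}{s + s} = - 4 \frac{-44 + s}{2 s} = - \frac{2 \left(-44 + s\right)}{s}$)
$c = \frac{33}{4}$ ($c = \frac{1}{8} \cdot 66 = \frac{33}{4} \approx 8.25$)
$Z{\left(o \right)} = \frac{4}{209}$ ($Z{\left(o \right)} = - \frac{3}{\frac{33}{4} - 165} = - \frac{3}{- \frac{627}{4}} = \left(-3\right) \left(- \frac{4}{627}\right) = \frac{4}{209}$)
$Z{\left(-16 \right)} + A{\left(-115 \right)} = \frac{4}{209} - \left(2 - \frac{88}{-115}\right) = \frac{4}{209} + \left(-2 + 88 \left(- \frac{1}{115}\right)\right) = \frac{4}{209} - \frac{318}{115} = - \frac{66002}{24035}$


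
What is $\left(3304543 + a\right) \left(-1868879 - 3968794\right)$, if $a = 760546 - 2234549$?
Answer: $-10686093933420$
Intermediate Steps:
$a = -1474003$
$\left(3304543 + a\right) \left(-1868879 - 3968794\right) = \left(3304543 - 1474003\right) \left(-1868879 - 3968794\right) = 1830540 \left(-5837673\right) = -10686093933420$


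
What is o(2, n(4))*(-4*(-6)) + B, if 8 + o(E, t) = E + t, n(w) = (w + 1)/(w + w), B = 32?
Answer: -97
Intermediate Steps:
n(w) = (1 + w)/(2*w) (n(w) = (1 + w)/((2*w)) = (1 + w)*(1/(2*w)) = (1 + w)/(2*w))
o(E, t) = -8 + E + t (o(E, t) = -8 + (E + t) = -8 + E + t)
o(2, n(4))*(-4*(-6)) + B = (-8 + 2 + (½)*(1 + 4)/4)*(-4*(-6)) + 32 = (-8 + 2 + (½)*(¼)*5)*24 + 32 = (-8 + 2 + 5/8)*24 + 32 = -43/8*24 + 32 = -129 + 32 = -97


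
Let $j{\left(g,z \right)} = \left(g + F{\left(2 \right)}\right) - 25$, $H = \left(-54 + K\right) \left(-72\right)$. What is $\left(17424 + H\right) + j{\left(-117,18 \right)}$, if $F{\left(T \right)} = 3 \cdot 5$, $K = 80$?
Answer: $15425$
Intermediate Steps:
$H = -1872$ ($H = \left(-54 + 80\right) \left(-72\right) = 26 \left(-72\right) = -1872$)
$F{\left(T \right)} = 15$
$j{\left(g,z \right)} = -10 + g$ ($j{\left(g,z \right)} = \left(g + 15\right) - 25 = \left(15 + g\right) - 25 = -10 + g$)
$\left(17424 + H\right) + j{\left(-117,18 \right)} = \left(17424 - 1872\right) - 127 = 15552 - 127 = 15425$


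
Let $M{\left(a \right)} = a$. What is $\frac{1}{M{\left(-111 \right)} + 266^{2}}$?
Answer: $\frac{1}{70645} \approx 1.4155 \cdot 10^{-5}$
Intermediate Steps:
$\frac{1}{M{\left(-111 \right)} + 266^{2}} = \frac{1}{-111 + 266^{2}} = \frac{1}{-111 + 70756} = \frac{1}{70645}$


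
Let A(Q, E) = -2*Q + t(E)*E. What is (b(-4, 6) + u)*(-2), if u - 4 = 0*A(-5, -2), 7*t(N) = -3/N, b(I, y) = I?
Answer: 0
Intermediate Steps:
t(N) = -3/(7*N) (t(N) = (-3/N)/7 = -3/(7*N))
A(Q, E) = -3/7 - 2*Q (A(Q, E) = -2*Q + (-3/(7*E))*E = -2*Q - 3/7 = -3/7 - 2*Q)
u = 4 (u = 4 + 0*(-3/7 - 2*(-5)) = 4 + 0*(-3/7 + 10) = 4 + 0*(67/7) = 4 + 0 = 4)
(b(-4, 6) + u)*(-2) = (-4 + 4)*(-2) = 0*(-2) = 0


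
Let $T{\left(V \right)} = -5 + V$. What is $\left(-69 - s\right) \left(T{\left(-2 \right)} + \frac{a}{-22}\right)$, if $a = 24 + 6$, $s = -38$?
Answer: $\frac{2852}{11} \approx 259.27$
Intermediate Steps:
$a = 30$
$\left(-69 - s\right) \left(T{\left(-2 \right)} + \frac{a}{-22}\right) = \left(-69 - -38\right) \left(\left(-5 - 2\right) + \frac{30}{-22}\right) = \left(-69 + 38\right) \left(-7 + 30 \left(- \frac{1}{22}\right)\right) = - 31 \left(-7 - \frac{15}{11}\right) = \left(-31\right) \left(- \frac{92}{11}\right) = \frac{2852}{11}$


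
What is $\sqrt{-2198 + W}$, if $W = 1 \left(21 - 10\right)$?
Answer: $27 i \sqrt{3} \approx 46.765 i$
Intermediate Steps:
$W = 11$ ($W = 1 \left(21 - 10\right) = 1 \cdot 11 = 11$)
$\sqrt{-2198 + W} = \sqrt{-2198 + 11} = \sqrt{-2187} = 27 i \sqrt{3}$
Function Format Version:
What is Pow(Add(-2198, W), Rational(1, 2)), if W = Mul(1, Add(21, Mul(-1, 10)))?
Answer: Mul(27, I, Pow(3, Rational(1, 2))) ≈ Mul(46.765, I)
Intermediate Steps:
W = 11 (W = Mul(1, Add(21, -10)) = Mul(1, 11) = 11)
Pow(Add(-2198, W), Rational(1, 2)) = Pow(Add(-2198, 11), Rational(1, 2)) = Pow(-2187, Rational(1, 2)) = Mul(27, I, Pow(3, Rational(1, 2)))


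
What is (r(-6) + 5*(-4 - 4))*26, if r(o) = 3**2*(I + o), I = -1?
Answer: -2678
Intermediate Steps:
r(o) = -9 + 9*o (r(o) = 3**2*(-1 + o) = 9*(-1 + o) = -9 + 9*o)
(r(-6) + 5*(-4 - 4))*26 = ((-9 + 9*(-6)) + 5*(-4 - 4))*26 = ((-9 - 54) + 5*(-8))*26 = (-63 - 40)*26 = -103*26 = -2678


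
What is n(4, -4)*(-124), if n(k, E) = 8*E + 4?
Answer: 3472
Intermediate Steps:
n(k, E) = 4 + 8*E
n(4, -4)*(-124) = (4 + 8*(-4))*(-124) = (4 - 32)*(-124) = -28*(-124) = 3472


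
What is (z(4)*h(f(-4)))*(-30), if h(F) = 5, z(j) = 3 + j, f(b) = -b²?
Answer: -1050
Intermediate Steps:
(z(4)*h(f(-4)))*(-30) = ((3 + 4)*5)*(-30) = (7*5)*(-30) = 35*(-30) = -1050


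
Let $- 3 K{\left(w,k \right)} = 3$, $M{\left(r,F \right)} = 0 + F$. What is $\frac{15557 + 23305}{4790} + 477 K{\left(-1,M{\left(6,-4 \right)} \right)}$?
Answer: $- \frac{1122984}{2395} \approx -468.89$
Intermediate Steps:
$M{\left(r,F \right)} = F$
$K{\left(w,k \right)} = -1$ ($K{\left(w,k \right)} = \left(- \frac{1}{3}\right) 3 = -1$)
$\frac{15557 + 23305}{4790} + 477 K{\left(-1,M{\left(6,-4 \right)} \right)} = \frac{15557 + 23305}{4790} + 477 \left(-1\right) = 38862 \cdot \frac{1}{4790} - 477 = \frac{19431}{2395} - 477 = - \frac{1122984}{2395}$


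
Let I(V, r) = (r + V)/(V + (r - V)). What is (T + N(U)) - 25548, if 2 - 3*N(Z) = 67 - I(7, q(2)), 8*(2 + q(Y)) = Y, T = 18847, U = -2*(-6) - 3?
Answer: -20171/3 ≈ -6723.7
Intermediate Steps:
U = 9 (U = 12 - 3 = 9)
q(Y) = -2 + Y/8
I(V, r) = (V + r)/r
N(Z) = -68/3 (N(Z) = 2/3 - (67 - (7 + (-2 + (1/8)*2))/(-2 + (1/8)*2))/3 = 2/3 - (67 - (7 + (-2 + 1/4))/(-2 + 1/4))/3 = 2/3 - (67 - (7 - 7/4)/(-7/4))/3 = 2/3 - (67 - (-4)*21/(7*4))/3 = 2/3 - (67 - 1*(-3))/3 = 2/3 - (67 + 3)/3 = 2/3 - 1/3*70 = 2/3 - 70/3 = -68/3)
(T + N(U)) - 25548 = (18847 - 68/3) - 25548 = 56473/3 - 25548 = -20171/3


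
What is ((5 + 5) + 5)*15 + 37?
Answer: 262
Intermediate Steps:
((5 + 5) + 5)*15 + 37 = (10 + 5)*15 + 37 = 15*15 + 37 = 225 + 37 = 262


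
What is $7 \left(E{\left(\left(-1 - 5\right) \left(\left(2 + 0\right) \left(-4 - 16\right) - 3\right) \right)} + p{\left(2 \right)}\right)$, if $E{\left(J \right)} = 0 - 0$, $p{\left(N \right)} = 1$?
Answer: $7$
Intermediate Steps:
$E{\left(J \right)} = 0$ ($E{\left(J \right)} = 0 + 0 = 0$)
$7 \left(E{\left(\left(-1 - 5\right) \left(\left(2 + 0\right) \left(-4 - 16\right) - 3\right) \right)} + p{\left(2 \right)}\right) = 7 \left(0 + 1\right) = 7 \cdot 1 = 7$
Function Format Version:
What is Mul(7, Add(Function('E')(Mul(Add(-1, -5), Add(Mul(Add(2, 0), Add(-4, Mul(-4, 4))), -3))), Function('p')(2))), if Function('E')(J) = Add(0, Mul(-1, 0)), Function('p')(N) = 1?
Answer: 7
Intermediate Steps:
Function('E')(J) = 0 (Function('E')(J) = Add(0, 0) = 0)
Mul(7, Add(Function('E')(Mul(Add(-1, -5), Add(Mul(Add(2, 0), Add(-4, Mul(-4, 4))), -3))), Function('p')(2))) = Mul(7, Add(0, 1)) = Mul(7, 1) = 7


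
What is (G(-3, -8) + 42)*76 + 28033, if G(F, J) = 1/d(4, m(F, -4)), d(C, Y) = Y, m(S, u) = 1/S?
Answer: 30997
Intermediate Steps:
G(F, J) = F (G(F, J) = 1/(1/F) = F)
(G(-3, -8) + 42)*76 + 28033 = (-3 + 42)*76 + 28033 = 39*76 + 28033 = 2964 + 28033 = 30997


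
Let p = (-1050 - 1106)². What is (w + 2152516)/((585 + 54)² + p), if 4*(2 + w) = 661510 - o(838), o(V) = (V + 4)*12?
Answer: 4630731/10113314 ≈ 0.45788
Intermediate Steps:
o(V) = 48 + 12*V (o(V) = (4 + V)*12 = 48 + 12*V)
p = 4648336 (p = (-2156)² = 4648336)
w = 325699/2 (w = -2 + (661510 - (48 + 12*838))/4 = -2 + (661510 - (48 + 10056))/4 = -2 + (661510 - 1*10104)/4 = -2 + (661510 - 10104)/4 = -2 + (¼)*651406 = -2 + 325703/2 = 325699/2 ≈ 1.6285e+5)
(w + 2152516)/((585 + 54)² + p) = (325699/2 + 2152516)/((585 + 54)² + 4648336) = 4630731/(2*(639² + 4648336)) = 4630731/(2*(408321 + 4648336)) = (4630731/2)/5056657 = (4630731/2)*(1/5056657) = 4630731/10113314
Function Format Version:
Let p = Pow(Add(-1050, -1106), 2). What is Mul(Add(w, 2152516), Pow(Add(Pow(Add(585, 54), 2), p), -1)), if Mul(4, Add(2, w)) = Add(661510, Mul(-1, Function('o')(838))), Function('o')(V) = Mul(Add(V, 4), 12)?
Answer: Rational(4630731, 10113314) ≈ 0.45788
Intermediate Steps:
Function('o')(V) = Add(48, Mul(12, V)) (Function('o')(V) = Mul(Add(4, V), 12) = Add(48, Mul(12, V)))
p = 4648336 (p = Pow(-2156, 2) = 4648336)
w = Rational(325699, 2) (w = Add(-2, Mul(Rational(1, 4), Add(661510, Mul(-1, Add(48, Mul(12, 838)))))) = Add(-2, Mul(Rational(1, 4), Add(661510, Mul(-1, Add(48, 10056))))) = Add(-2, Mul(Rational(1, 4), Add(661510, Mul(-1, 10104)))) = Add(-2, Mul(Rational(1, 4), Add(661510, -10104))) = Add(-2, Mul(Rational(1, 4), 651406)) = Add(-2, Rational(325703, 2)) = Rational(325699, 2) ≈ 1.6285e+5)
Mul(Add(w, 2152516), Pow(Add(Pow(Add(585, 54), 2), p), -1)) = Mul(Add(Rational(325699, 2), 2152516), Pow(Add(Pow(Add(585, 54), 2), 4648336), -1)) = Mul(Rational(4630731, 2), Pow(Add(Pow(639, 2), 4648336), -1)) = Mul(Rational(4630731, 2), Pow(Add(408321, 4648336), -1)) = Mul(Rational(4630731, 2), Pow(5056657, -1)) = Mul(Rational(4630731, 2), Rational(1, 5056657)) = Rational(4630731, 10113314)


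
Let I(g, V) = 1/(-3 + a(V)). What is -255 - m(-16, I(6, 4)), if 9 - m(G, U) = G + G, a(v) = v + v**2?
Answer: -296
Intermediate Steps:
I(g, V) = 1/(-3 + V*(1 + V))
m(G, U) = 9 - 2*G (m(G, U) = 9 - (G + G) = 9 - 2*G)
-255 - m(-16, I(6, 4)) = -255 - (9 - 2*(-16)) = -255 - (9 + 32) = -255 - 1*41 = -255 - 41 = -296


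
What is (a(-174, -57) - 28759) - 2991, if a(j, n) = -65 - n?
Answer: -31758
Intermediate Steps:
(a(-174, -57) - 28759) - 2991 = ((-65 - 1*(-57)) - 28759) - 2991 = ((-65 + 57) - 28759) - 2991 = (-8 - 28759) - 2991 = -28767 - 2991 = -31758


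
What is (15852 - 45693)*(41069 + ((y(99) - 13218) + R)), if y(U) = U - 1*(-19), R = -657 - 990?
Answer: -785474802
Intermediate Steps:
R = -1647
y(U) = 19 + U (y(U) = U + 19 = 19 + U)
(15852 - 45693)*(41069 + ((y(99) - 13218) + R)) = (15852 - 45693)*(41069 + (((19 + 99) - 13218) - 1647)) = -29841*(41069 + ((118 - 13218) - 1647)) = -29841*(41069 + (-13100 - 1647)) = -29841*(41069 - 14747) = -29841*26322 = -785474802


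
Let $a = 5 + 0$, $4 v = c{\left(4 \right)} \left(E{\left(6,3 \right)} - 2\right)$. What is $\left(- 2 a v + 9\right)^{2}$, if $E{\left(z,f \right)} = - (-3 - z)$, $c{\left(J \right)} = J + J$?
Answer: $17161$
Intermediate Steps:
$c{\left(J \right)} = 2 J$
$E{\left(z,f \right)} = 3 + z$
$v = 14$ ($v = \frac{2 \cdot 4 \left(\left(3 + 6\right) - 2\right)}{4} = \frac{8 \left(9 - 2\right)}{4} = \frac{8 \cdot 7}{4} = \frac{1}{4} \cdot 56 = 14$)
$a = 5$
$\left(- 2 a v + 9\right)^{2} = \left(\left(-2\right) 5 \cdot 14 + 9\right)^{2} = \left(\left(-10\right) 14 + 9\right)^{2} = \left(-140 + 9\right)^{2} = \left(-131\right)^{2} = 17161$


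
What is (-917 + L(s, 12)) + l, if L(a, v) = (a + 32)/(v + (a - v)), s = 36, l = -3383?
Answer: -38683/9 ≈ -4298.1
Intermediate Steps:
L(a, v) = (32 + a)/a
(-917 + L(s, 12)) + l = (-917 + (32 + 36)/36) - 3383 = (-917 + (1/36)*68) - 3383 = (-917 + 17/9) - 3383 = -8236/9 - 3383 = -38683/9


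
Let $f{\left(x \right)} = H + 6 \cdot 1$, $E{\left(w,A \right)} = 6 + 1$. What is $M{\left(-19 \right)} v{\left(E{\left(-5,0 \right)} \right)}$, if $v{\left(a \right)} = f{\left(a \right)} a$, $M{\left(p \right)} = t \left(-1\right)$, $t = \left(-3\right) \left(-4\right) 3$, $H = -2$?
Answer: $-1008$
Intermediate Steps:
$t = 36$ ($t = 12 \cdot 3 = 36$)
$E{\left(w,A \right)} = 7$
$f{\left(x \right)} = 4$ ($f{\left(x \right)} = -2 + 6 \cdot 1 = -2 + 6 = 4$)
$M{\left(p \right)} = -36$ ($M{\left(p \right)} = 36 \left(-1\right) = -36$)
$v{\left(a \right)} = 4 a$
$M{\left(-19 \right)} v{\left(E{\left(-5,0 \right)} \right)} = - 36 \cdot 4 \cdot 7 = \left(-36\right) 28 = -1008$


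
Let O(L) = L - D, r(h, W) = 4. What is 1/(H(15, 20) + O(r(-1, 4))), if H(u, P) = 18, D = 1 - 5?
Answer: 1/26 ≈ 0.038462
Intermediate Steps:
D = -4
O(L) = 4 + L (O(L) = L - 1*(-4) = L + 4 = 4 + L)
1/(H(15, 20) + O(r(-1, 4))) = 1/(18 + (4 + 4)) = 1/(18 + 8) = 1/26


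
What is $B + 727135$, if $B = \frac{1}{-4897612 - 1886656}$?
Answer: $\frac{4933078712179}{6784268} \approx 7.2714 \cdot 10^{5}$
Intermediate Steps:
$B = - \frac{1}{6784268}$ ($B = \frac{1}{-6784268} = - \frac{1}{6784268} \approx -1.474 \cdot 10^{-7}$)
$B + 727135 = - \frac{1}{6784268} + 727135 = \frac{4933078712179}{6784268}$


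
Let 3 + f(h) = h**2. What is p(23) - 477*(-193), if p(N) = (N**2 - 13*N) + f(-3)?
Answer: 92297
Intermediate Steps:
f(h) = -3 + h**2
p(N) = 6 + N**2 - 13*N (p(N) = (N**2 - 13*N) + (-3 + (-3)**2) = (N**2 - 13*N) + (-3 + 9) = (N**2 - 13*N) + 6 = 6 + N**2 - 13*N)
p(23) - 477*(-193) = (6 + 23**2 - 13*23) - 477*(-193) = (6 + 529 - 299) + 92061 = 236 + 92061 = 92297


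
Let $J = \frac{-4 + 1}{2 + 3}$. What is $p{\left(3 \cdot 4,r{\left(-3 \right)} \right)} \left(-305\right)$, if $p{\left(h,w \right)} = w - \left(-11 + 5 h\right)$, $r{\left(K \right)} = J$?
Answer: $15128$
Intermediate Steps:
$J = - \frac{3}{5} \approx -0.6$
$r{\left(K \right)} = - \frac{3}{5}$
$p{\left(h,w \right)} = 11 + w - 5 h$ ($p{\left(h,w \right)} = w - \left(-11 + 5 h\right) = 11 + w - 5 h$)
$p{\left(3 \cdot 4,r{\left(-3 \right)} \right)} \left(-305\right) = \left(11 - \frac{3}{5} - 5 \cdot 3 \cdot 4\right) \left(-305\right) = \left(11 - \frac{3}{5} - 60\right) \left(-305\right) = \left(- \frac{248}{5}\right) \left(-305\right) = 15128$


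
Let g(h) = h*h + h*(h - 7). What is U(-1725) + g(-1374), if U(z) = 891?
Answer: 3786261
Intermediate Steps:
g(h) = h**2 + h*(-7 + h)
U(-1725) + g(-1374) = 891 - 1374*(-7 + 2*(-1374)) = 891 - 1374*(-7 - 2748) = 891 - 1374*(-2755) = 891 + 3785370 = 3786261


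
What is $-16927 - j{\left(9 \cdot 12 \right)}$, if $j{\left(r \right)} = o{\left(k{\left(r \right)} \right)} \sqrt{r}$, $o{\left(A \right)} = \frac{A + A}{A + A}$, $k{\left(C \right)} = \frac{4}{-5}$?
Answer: $-16927 - 6 \sqrt{3} \approx -16937.0$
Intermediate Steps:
$k{\left(C \right)} = - \frac{4}{5}$ ($k{\left(C \right)} = 4 \left(- \frac{1}{5}\right) = - \frac{4}{5}$)
$o{\left(A \right)} = 1$ ($o{\left(A \right)} = \frac{2 A}{2 A} = 2 A \frac{1}{2 A} = 1$)
$j{\left(r \right)} = \sqrt{r}$ ($j{\left(r \right)} = 1 \sqrt{r} = \sqrt{r}$)
$-16927 - j{\left(9 \cdot 12 \right)} = -16927 - \sqrt{9 \cdot 12} = -16927 - \sqrt{108} = -16927 - 6 \sqrt{3}$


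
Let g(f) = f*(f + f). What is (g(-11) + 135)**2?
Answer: 142129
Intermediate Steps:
g(f) = 2*f**2 (g(f) = f*(2*f) = 2*f**2)
(g(-11) + 135)**2 = (2*(-11)**2 + 135)**2 = (2*121 + 135)**2 = (242 + 135)**2 = 377**2 = 142129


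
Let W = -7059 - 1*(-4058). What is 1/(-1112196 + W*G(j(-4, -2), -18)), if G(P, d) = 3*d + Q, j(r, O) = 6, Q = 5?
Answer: -1/965147 ≈ -1.0361e-6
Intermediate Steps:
W = -3001 (W = -7059 + 4058 = -3001)
G(P, d) = 5 + 3*d (G(P, d) = 3*d + 5 = 5 + 3*d)
1/(-1112196 + W*G(j(-4, -2), -18)) = 1/(-1112196 - 3001*(5 + 3*(-18))) = 1/(-1112196 - 3001*(5 - 54)) = 1/(-1112196 - 3001*(-49)) = 1/(-1112196 + 147049) = 1/(-965147) = -1/965147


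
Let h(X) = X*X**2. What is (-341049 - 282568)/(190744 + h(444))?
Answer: -623617/87719128 ≈ -0.0071092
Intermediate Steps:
h(X) = X**3
(-341049 - 282568)/(190744 + h(444)) = (-341049 - 282568)/(190744 + 444**3) = -623617/(190744 + 87528384) = -623617/87719128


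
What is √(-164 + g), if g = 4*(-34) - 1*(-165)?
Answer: 3*I*√15 ≈ 11.619*I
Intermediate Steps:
g = 29 (g = -136 + 165 = 29)
√(-164 + g) = √(-164 + 29) = √(-135) = 3*I*√15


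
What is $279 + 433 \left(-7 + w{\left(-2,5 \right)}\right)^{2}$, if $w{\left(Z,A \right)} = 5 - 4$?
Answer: $15867$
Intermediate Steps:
$w{\left(Z,A \right)} = 1$
$279 + 433 \left(-7 + w{\left(-2,5 \right)}\right)^{2} = 279 + 433 \left(-7 + 1\right)^{2} = 279 + 433 \left(-6\right)^{2} = 279 + 433 \cdot 36 = 279 + 15588 = 15867$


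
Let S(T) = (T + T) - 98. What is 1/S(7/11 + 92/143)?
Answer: -143/13648 ≈ -0.010478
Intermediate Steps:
S(T) = -98 + 2*T (S(T) = 2*T - 98 = -98 + 2*T)
1/S(7/11 + 92/143) = 1/(-98 + 2*(7/11 + 92/143)) = 1/(-98 + 2*(183/143)) = 1/(-98 + 366/143) = 1/(-13648/143) = -143/13648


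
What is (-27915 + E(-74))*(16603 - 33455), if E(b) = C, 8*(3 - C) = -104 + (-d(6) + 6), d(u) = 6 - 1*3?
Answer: 940320535/2 ≈ 4.7016e+8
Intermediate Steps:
d(u) = 3 (d(u) = 6 - 3 = 3)
C = 125/8 (C = 3 - (-104 + (-1*3 + 6))/8 = 3 - (-104 + (-3 + 6))/8 = 3 - (-104 + 3)/8 = 3 - ⅛*(-101) = 3 + 101/8 = 125/8 ≈ 15.625)
E(b) = 125/8
(-27915 + E(-74))*(16603 - 33455) = (-27915 + 125/8)*(16603 - 33455) = -223195/8*(-16852) = 940320535/2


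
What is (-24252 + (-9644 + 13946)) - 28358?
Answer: -48308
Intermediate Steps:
(-24252 + (-9644 + 13946)) - 28358 = (-24252 + 4302) - 28358 = -19950 - 28358 = -48308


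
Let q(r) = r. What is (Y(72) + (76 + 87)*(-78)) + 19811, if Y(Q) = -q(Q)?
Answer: 7025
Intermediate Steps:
Y(Q) = -Q
(Y(72) + (76 + 87)*(-78)) + 19811 = (-1*72 + (76 + 87)*(-78)) + 19811 = (-72 + 163*(-78)) + 19811 = (-72 - 12714) + 19811 = -12786 + 19811 = 7025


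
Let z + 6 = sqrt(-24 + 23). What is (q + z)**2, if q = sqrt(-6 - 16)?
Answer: (-6 + I + I*sqrt(22))**2 ≈ 3.6192 - 68.285*I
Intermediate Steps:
z = -6 + I (z = -6 + sqrt(-24 + 23) = -6 + sqrt(-1) = -6 + I ≈ -6.0 + 1.0*I)
q = I*sqrt(22) (q = sqrt(-22) = I*sqrt(22) ≈ 4.6904*I)
(q + z)**2 = (I*sqrt(22) + (-6 + I))**2 = (-6 + I + I*sqrt(22))**2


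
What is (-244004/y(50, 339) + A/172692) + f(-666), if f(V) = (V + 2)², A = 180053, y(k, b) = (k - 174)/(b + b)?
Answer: 9502633975811/5353452 ≈ 1.7750e+6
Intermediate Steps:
y(k, b) = (-174 + k)/(2*b) (y(k, b) = (-174 + k)/((2*b)) = (-174 + k)*(1/(2*b)) = (-174 + k)/(2*b))
f(V) = (2 + V)²
(-244004/y(50, 339) + A/172692) + f(-666) = (-244004*678/(-174 + 50) + 180053/172692) + (2 - 666)² = (-244004/((½)*(1/339)*(-124)) + 180053*(1/172692)) + (-664)² = (-244004/(-62/339) + 180053/172692) + 440896 = (-244004*(-339/62) + 180053/172692) + 440896 = (41358678/31 + 180053/172692) + 440896 = 7142318402819/5353452 + 440896 = 9502633975811/5353452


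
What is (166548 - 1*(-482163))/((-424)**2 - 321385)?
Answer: -216237/47203 ≈ -4.5810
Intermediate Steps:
(166548 - 1*(-482163))/((-424)**2 - 321385) = (166548 + 482163)/(179776 - 321385) = 648711/(-141609) = 648711*(-1/141609) = -216237/47203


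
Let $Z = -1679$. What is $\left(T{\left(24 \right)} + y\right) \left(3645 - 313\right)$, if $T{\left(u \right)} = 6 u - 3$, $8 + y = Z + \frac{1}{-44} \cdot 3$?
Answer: $- \frac{56666491}{11} \approx -5.1515 \cdot 10^{6}$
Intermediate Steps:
$y = - \frac{74231}{44}$ ($y = -8 - \left(1679 - \frac{1}{-44} \cdot 3\right) = -8 - \frac{73879}{44} = - \frac{74231}{44} \approx -1687.1$)
$T{\left(u \right)} = -3 + 6 u$
$\left(T{\left(24 \right)} + y\right) \left(3645 - 313\right) = \left(\left(-3 + 6 \cdot 24\right) - \frac{74231}{44}\right) \left(3645 - 313\right) = \left(\left(-3 + 144\right) - \frac{74231}{44}\right) 3332 = \left(141 - \frac{74231}{44}\right) 3332 = \left(- \frac{68027}{44}\right) 3332 = - \frac{56666491}{11}$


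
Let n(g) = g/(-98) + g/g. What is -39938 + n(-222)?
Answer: -1956802/49 ≈ -39935.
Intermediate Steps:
n(g) = 1 - g/98 (n(g) = g*(-1/98) + 1 = -g/98 + 1 = 1 - g/98)
-39938 + n(-222) = -39938 + (1 - 1/98*(-222)) = -39938 + (1 + 111/49) = -39938 + 160/49 = -1956802/49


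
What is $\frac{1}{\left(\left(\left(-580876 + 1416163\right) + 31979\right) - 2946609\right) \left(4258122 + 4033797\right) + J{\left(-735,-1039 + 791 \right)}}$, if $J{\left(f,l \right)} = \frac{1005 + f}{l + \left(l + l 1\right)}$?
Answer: $- \frac{124}{2137976222422953} \approx -5.7999 \cdot 10^{-14}$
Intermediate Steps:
$J{\left(f,l \right)} = \frac{1005 + f}{3 l}$ ($J{\left(f,l \right)} = \frac{1005 + f}{l + \left(l + l\right)} = \frac{1005 + f}{l + 2 l} = \frac{1005 + f}{3 l}$)
$\frac{1}{\left(\left(\left(-580876 + 1416163\right) + 31979\right) - 2946609\right) \left(4258122 + 4033797\right) + J{\left(-735,-1039 + 791 \right)}} = \frac{1}{\left(\left(\left(-580876 + 1416163\right) + 31979\right) - 2946609\right) \left(4258122 + 4033797\right) + \frac{1005 - 735}{3 \left(-1039 + 791\right)}} = \frac{1}{\left(\left(835287 + 31979\right) - 2946609\right) 8291919 + \frac{1}{3} \frac{1}{-248} \cdot 270} = \frac{1}{\left(867266 - 2946609\right) 8291919 + \frac{1}{3} \left(- \frac{1}{248}\right) 270} = \frac{1}{\left(-2079343\right) 8291919 - \frac{45}{124}} = \frac{1}{-17241743729217 - \frac{45}{124}} = \frac{1}{- \frac{2137976222422953}{124}} = - \frac{124}{2137976222422953}$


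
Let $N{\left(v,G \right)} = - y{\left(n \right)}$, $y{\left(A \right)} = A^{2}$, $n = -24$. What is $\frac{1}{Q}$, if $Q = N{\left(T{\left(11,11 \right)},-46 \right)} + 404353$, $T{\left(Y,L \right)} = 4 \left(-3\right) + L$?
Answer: $\frac{1}{403777} \approx 2.4766 \cdot 10^{-6}$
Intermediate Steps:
$T{\left(Y,L \right)} = -12 + L$
$N{\left(v,G \right)} = -576$ ($N{\left(v,G \right)} = - \left(-24\right)^{2} = \left(-1\right) 576 = -576$)
$Q = 403777$ ($Q = -576 + 404353 = 403777$)
$\frac{1}{Q} = \frac{1}{403777}$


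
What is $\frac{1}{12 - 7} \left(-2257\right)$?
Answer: $- \frac{2257}{5} \approx -451.4$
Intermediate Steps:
$\frac{1}{12 - 7} \left(-2257\right) = \frac{1}{5} \left(-2257\right) = - \frac{2257}{5}$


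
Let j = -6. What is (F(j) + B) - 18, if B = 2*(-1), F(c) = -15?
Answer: -35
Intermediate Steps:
B = -2
(F(j) + B) - 18 = (-15 - 2) - 18 = -17 - 18 = -35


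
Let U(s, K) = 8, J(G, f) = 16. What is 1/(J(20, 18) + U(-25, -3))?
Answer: 1/24 ≈ 0.041667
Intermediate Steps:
1/(J(20, 18) + U(-25, -3)) = 1/(16 + 8) = 1/24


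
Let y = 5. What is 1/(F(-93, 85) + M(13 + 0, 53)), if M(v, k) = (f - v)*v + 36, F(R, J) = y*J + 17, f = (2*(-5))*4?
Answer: -1/211 ≈ -0.0047393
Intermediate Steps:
f = -40 (f = -10*4 = -40)
F(R, J) = 17 + 5*J (F(R, J) = 5*J + 17 = 17 + 5*J)
M(v, k) = 36 + v*(-40 - v) (M(v, k) = (-40 - v)*v + 36 = v*(-40 - v) + 36 = 36 + v*(-40 - v))
1/(F(-93, 85) + M(13 + 0, 53)) = 1/((17 + 5*85) + (36 - (13 + 0)**2 - 40*(13 + 0))) = 1/((17 + 425) + (36 - 1*13**2 - 40*13)) = 1/(442 + (36 - 1*169 - 520)) = 1/(442 + (36 - 169 - 520)) = 1/(442 - 653) = 1/(-211) = -1/211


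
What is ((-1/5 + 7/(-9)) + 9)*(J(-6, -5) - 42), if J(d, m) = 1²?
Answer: -14801/45 ≈ -328.91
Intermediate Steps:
J(d, m) = 1
((-1/5 + 7/(-9)) + 9)*(J(-6, -5) - 42) = ((-1/5 + 7/(-9)) + 9)*(1 - 42) = ((-1*⅕ + 7*(-⅑)) + 9)*(-41) = ((-⅕ - 7/9) + 9)*(-41) = (-44/45 + 9)*(-41) = (361/45)*(-41) = -14801/45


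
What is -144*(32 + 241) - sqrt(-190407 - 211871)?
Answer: -39312 - I*sqrt(402278) ≈ -39312.0 - 634.25*I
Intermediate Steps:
-144*(32 + 241) - sqrt(-190407 - 211871) = -144*273 - sqrt(-402278) = -39312 - I*sqrt(402278)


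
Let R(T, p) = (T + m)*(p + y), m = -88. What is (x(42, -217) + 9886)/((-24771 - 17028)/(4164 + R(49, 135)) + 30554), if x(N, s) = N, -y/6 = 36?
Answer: 24234248/74568381 ≈ 0.32499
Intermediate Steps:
y = -216 (y = -6*36 = -216)
R(T, p) = (-216 + p)*(-88 + T) (R(T, p) = (T - 88)*(p - 216) = (-88 + T)*(-216 + p) = (-216 + p)*(-88 + T))
(x(42, -217) + 9886)/((-24771 - 17028)/(4164 + R(49, 135)) + 30554) = (42 + 9886)/((-24771 - 17028)/(4164 + (19008 - 216*49 - 88*135 + 49*135)) + 30554) = 9928/(-41799/(4164 + (19008 - 10584 - 11880 + 6615)) + 30554) = 9928/(-41799/(4164 + 3159) + 30554) = 9928/(-41799/7323 + 30554) = 9928/(-41799*1/7323 + 30554) = 9928/(-13933/2441 + 30554) = 9928/(74568381/2441) = 9928*(2441/74568381) = 24234248/74568381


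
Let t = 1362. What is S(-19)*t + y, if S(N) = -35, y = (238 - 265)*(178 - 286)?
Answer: -44754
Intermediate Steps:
y = 2916 (y = -27*(-108) = 2916)
S(-19)*t + y = -35*1362 + 2916 = -47670 + 2916 = -44754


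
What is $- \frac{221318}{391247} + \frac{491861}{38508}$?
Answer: $\frac{183916627123}{15066139476} \approx 12.207$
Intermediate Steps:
$- \frac{221318}{391247} + \frac{491861}{38508} = \frac{183916627123}{15066139476}$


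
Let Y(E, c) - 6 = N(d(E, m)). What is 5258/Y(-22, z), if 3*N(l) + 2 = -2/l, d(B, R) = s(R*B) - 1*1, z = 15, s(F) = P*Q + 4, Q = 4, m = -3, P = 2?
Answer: 28919/29 ≈ 997.21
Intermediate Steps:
s(F) = 12 (s(F) = 2*4 + 4 = 8 + 4 = 12)
d(B, R) = 11 (d(B, R) = 12 - 1*1 = 12 - 1 = 11)
N(l) = -⅔ - 2/(3*l) (N(l) = -⅔ + (-2/l)/3 = -⅔ - 2/(3*l))
Y(E, c) = 58/11 (Y(E, c) = 6 + (⅔)*(-1 - 1*11)/11 = 6 + (⅔)*(1/11)*(-1 - 11) = 6 + (⅔)*(1/11)*(-12) = 6 - 8/11 = 58/11)
5258/Y(-22, z) = 5258/(58/11) = 5258*(11/58) = 28919/29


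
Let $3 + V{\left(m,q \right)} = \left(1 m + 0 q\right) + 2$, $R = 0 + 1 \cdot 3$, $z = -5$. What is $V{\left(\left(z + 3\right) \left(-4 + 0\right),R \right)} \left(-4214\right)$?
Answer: $-29498$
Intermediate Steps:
$R = 3$ ($R = 0 + 3 = 3$)
$V{\left(m,q \right)} = -1 + m$ ($V{\left(m,q \right)} = -3 + \left(\left(1 m + 0 q\right) + 2\right) = -3 + \left(\left(m + 0\right) + 2\right) = -3 + \left(m + 2\right) = -3 + \left(2 + m\right) = -1 + m$)
$V{\left(\left(z + 3\right) \left(-4 + 0\right),R \right)} \left(-4214\right) = \left(-1 + \left(-5 + 3\right) \left(-4 + 0\right)\right) \left(-4214\right) = \left(-1 - -8\right) \left(-4214\right) = \left(-1 + 8\right) \left(-4214\right) = 7 \left(-4214\right) = -29498$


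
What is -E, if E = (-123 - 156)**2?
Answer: -77841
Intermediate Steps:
E = 77841 (E = (-279)**2 = 77841)
-E = -1*77841 = -77841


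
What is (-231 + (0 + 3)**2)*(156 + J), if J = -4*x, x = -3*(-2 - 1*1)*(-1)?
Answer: -42624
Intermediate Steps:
x = -9 (x = -3*(-2 - 1)*(-1) = -3*(-3)*(-1) = 9*(-1) = -9)
J = 36 (J = -4*(-9) = 36)
(-231 + (0 + 3)**2)*(156 + J) = (-231 + (0 + 3)**2)*(156 + 36) = (-231 + 3**2)*192 = (-231 + 9)*192 = -222*192 = -42624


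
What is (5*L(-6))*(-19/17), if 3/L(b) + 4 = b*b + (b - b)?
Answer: -285/544 ≈ -0.52390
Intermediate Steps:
L(b) = 3/(-4 + b²) (L(b) = 3/(-4 + (b*b + (b - b))) = 3/(-4 + (b² + 0)) = 3/(-4 + b²))
(5*L(-6))*(-19/17) = (5*(3/(-4 + (-6)²)))*(-19/17) = (5*(3/(-4 + 36)))*(-19*1/17) = (5*(3/32))*(-19/17) = (15/32)*(-19/17) = -285/544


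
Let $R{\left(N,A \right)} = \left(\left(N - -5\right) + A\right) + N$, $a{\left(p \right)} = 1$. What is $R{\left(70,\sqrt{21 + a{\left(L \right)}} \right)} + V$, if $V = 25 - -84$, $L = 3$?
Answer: $254 + \sqrt{22} \approx 258.69$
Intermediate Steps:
$R{\left(N,A \right)} = 5 + A + 2 N$ ($R{\left(N,A \right)} = \left(\left(N + 5\right) + A\right) + N = \left(\left(5 + N\right) + A\right) + N = \left(5 + A + N\right) + N = 5 + A + 2 N$)
$V = 109$ ($V = 25 + 84 = 109$)
$R{\left(70,\sqrt{21 + a{\left(L \right)}} \right)} + V = \left(5 + \sqrt{21 + 1} + 2 \cdot 70\right) + 109 = \left(5 + \sqrt{22} + 140\right) + 109 = \left(145 + \sqrt{22}\right) + 109 = 254 + \sqrt{22}$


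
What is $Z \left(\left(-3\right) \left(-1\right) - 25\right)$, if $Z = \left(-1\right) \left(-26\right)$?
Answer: $-572$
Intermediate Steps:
$Z = 26$
$Z \left(\left(-3\right) \left(-1\right) - 25\right) = 26 \left(\left(-3\right) \left(-1\right) - 25\right) = 26 \left(3 - 25\right) = 26 \left(-22\right) = -572$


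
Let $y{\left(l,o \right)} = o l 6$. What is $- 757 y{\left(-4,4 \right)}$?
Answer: $72672$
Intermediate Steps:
$y{\left(l,o \right)} = 6 l o$ ($y{\left(l,o \right)} = l o 6 = 6 l o$)
$- 757 y{\left(-4,4 \right)} = - 757 \cdot 6 \left(-4\right) 4 = \left(-757\right) \left(-96\right) = 72672$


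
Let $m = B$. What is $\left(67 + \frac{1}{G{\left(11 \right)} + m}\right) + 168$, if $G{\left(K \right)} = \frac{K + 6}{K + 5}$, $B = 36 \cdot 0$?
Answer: $\frac{4011}{17} \approx 235.94$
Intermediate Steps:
$B = 0$
$G{\left(K \right)} = \frac{6 + K}{5 + K}$
$m = 0$
$\left(67 + \frac{1}{G{\left(11 \right)} + m}\right) + 168 = \left(67 + \frac{1}{\frac{6 + 11}{5 + 11} + 0}\right) + 168 = \left(67 + \frac{1}{\frac{1}{16} \cdot 17 + 0}\right) + 168 = \left(67 + \frac{1}{\frac{17}{16} + 0}\right) + 168 = \left(67 + \frac{1}{\frac{17}{16}}\right) + 168 = \left(67 + \frac{16}{17}\right) + 168 = \frac{1155}{17} + 168 = \frac{4011}{17}$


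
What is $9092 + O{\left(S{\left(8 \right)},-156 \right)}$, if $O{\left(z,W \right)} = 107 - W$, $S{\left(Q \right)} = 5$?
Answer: $9355$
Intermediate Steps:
$9092 + O{\left(S{\left(8 \right)},-156 \right)} = 9092 + \left(107 - -156\right) = 9092 + \left(107 + 156\right) = 9092 + 263 = 9355$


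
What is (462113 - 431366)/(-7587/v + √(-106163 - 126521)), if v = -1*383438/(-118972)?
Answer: -1330217809590937113/106121285379592424 - 1130142111525867*I*√58171/106121285379592424 ≈ -12.535 - 2.5685*I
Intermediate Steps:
v = 191719/59486 (v = -383438*(-1/118972) = 191719/59486 ≈ 3.2229)
(462113 - 431366)/(-7587/v + √(-106163 - 126521)) = (462113 - 431366)/(-7587/191719/59486 + √(-106163 - 126521)) = 30747/(-7587*59486/191719 + √(-232684)) = 30747/(-451320282/191719 + 2*I*√58171)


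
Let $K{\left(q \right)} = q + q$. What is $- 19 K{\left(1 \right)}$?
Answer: $-38$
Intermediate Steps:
$K{\left(q \right)} = 2 q$
$- 19 K{\left(1 \right)} = - 19 \cdot 2 \cdot 1 = \left(-19\right) 2 = -38$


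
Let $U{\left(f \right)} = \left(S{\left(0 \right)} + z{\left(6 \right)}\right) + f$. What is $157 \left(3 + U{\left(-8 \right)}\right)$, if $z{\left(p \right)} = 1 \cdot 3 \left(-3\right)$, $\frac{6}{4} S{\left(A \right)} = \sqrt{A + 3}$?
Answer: $-2198 + \frac{314 \sqrt{3}}{3} \approx -2016.7$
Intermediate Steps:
$S{\left(A \right)} = \frac{2 \sqrt{3 + A}}{3}$ ($S{\left(A \right)} = \frac{2 \sqrt{A + 3}}{3} = \frac{2 \sqrt{3 + A}}{3}$)
$z{\left(p \right)} = -9$ ($z{\left(p \right)} = 3 \left(-3\right) = -9$)
$U{\left(f \right)} = -9 + f + \frac{2 \sqrt{3}}{3}$ ($U{\left(f \right)} = \left(\frac{2 \sqrt{3 + 0}}{3} - 9\right) + f = \left(\frac{2 \sqrt{3}}{3} - 9\right) + f = \left(-9 + \frac{2 \sqrt{3}}{3}\right) + f = -9 + f + \frac{2 \sqrt{3}}{3}$)
$157 \left(3 + U{\left(-8 \right)}\right) = 157 \left(3 - \left(17 - \frac{2 \sqrt{3}}{3}\right)\right) = 157 \left(-14 + \frac{2 \sqrt{3}}{3}\right) = -2198 + \frac{314 \sqrt{3}}{3}$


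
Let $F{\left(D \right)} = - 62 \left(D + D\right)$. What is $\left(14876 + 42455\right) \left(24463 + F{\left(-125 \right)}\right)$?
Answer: $2291118753$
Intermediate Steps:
$F{\left(D \right)} = - 124 D$ ($F{\left(D \right)} = - 62 \cdot 2 D = - 124 D$)
$\left(14876 + 42455\right) \left(24463 + F{\left(-125 \right)}\right) = \left(14876 + 42455\right) \left(24463 - -15500\right) = 57331 \left(24463 + 15500\right) = 57331 \cdot 39963 = 2291118753$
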